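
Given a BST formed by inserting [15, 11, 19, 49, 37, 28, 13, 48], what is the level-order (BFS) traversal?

Tree insertion order: [15, 11, 19, 49, 37, 28, 13, 48]
Tree (level-order array): [15, 11, 19, None, 13, None, 49, None, None, 37, None, 28, 48]
BFS from the root, enqueuing left then right child of each popped node:
  queue [15] -> pop 15, enqueue [11, 19], visited so far: [15]
  queue [11, 19] -> pop 11, enqueue [13], visited so far: [15, 11]
  queue [19, 13] -> pop 19, enqueue [49], visited so far: [15, 11, 19]
  queue [13, 49] -> pop 13, enqueue [none], visited so far: [15, 11, 19, 13]
  queue [49] -> pop 49, enqueue [37], visited so far: [15, 11, 19, 13, 49]
  queue [37] -> pop 37, enqueue [28, 48], visited so far: [15, 11, 19, 13, 49, 37]
  queue [28, 48] -> pop 28, enqueue [none], visited so far: [15, 11, 19, 13, 49, 37, 28]
  queue [48] -> pop 48, enqueue [none], visited so far: [15, 11, 19, 13, 49, 37, 28, 48]
Result: [15, 11, 19, 13, 49, 37, 28, 48]


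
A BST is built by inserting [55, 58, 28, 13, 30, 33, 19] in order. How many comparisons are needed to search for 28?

Search path for 28: 55 -> 28
Found: True
Comparisons: 2


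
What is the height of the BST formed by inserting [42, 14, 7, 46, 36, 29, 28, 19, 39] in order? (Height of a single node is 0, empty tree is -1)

Insertion order: [42, 14, 7, 46, 36, 29, 28, 19, 39]
Tree (level-order array): [42, 14, 46, 7, 36, None, None, None, None, 29, 39, 28, None, None, None, 19]
Compute height bottom-up (empty subtree = -1):
  height(7) = 1 + max(-1, -1) = 0
  height(19) = 1 + max(-1, -1) = 0
  height(28) = 1 + max(0, -1) = 1
  height(29) = 1 + max(1, -1) = 2
  height(39) = 1 + max(-1, -1) = 0
  height(36) = 1 + max(2, 0) = 3
  height(14) = 1 + max(0, 3) = 4
  height(46) = 1 + max(-1, -1) = 0
  height(42) = 1 + max(4, 0) = 5
Height = 5


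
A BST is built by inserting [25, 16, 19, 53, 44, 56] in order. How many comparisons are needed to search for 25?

Search path for 25: 25
Found: True
Comparisons: 1


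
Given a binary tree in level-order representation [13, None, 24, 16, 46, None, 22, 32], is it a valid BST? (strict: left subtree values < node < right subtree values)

Level-order array: [13, None, 24, 16, 46, None, 22, 32]
Validate using subtree bounds (lo, hi): at each node, require lo < value < hi,
then recurse left with hi=value and right with lo=value.
Preorder trace (stopping at first violation):
  at node 13 with bounds (-inf, +inf): OK
  at node 24 with bounds (13, +inf): OK
  at node 16 with bounds (13, 24): OK
  at node 22 with bounds (16, 24): OK
  at node 46 with bounds (24, +inf): OK
  at node 32 with bounds (24, 46): OK
No violation found at any node.
Result: Valid BST


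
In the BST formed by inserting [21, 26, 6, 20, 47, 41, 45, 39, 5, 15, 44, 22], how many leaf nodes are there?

Tree built from: [21, 26, 6, 20, 47, 41, 45, 39, 5, 15, 44, 22]
Tree (level-order array): [21, 6, 26, 5, 20, 22, 47, None, None, 15, None, None, None, 41, None, None, None, 39, 45, None, None, 44]
Rule: A leaf has 0 children.
Per-node child counts:
  node 21: 2 child(ren)
  node 6: 2 child(ren)
  node 5: 0 child(ren)
  node 20: 1 child(ren)
  node 15: 0 child(ren)
  node 26: 2 child(ren)
  node 22: 0 child(ren)
  node 47: 1 child(ren)
  node 41: 2 child(ren)
  node 39: 0 child(ren)
  node 45: 1 child(ren)
  node 44: 0 child(ren)
Matching nodes: [5, 15, 22, 39, 44]
Count of leaf nodes: 5


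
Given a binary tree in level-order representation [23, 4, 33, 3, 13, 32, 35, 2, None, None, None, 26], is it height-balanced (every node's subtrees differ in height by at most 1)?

Tree (level-order array): [23, 4, 33, 3, 13, 32, 35, 2, None, None, None, 26]
Definition: a tree is height-balanced if, at every node, |h(left) - h(right)| <= 1 (empty subtree has height -1).
Bottom-up per-node check:
  node 2: h_left=-1, h_right=-1, diff=0 [OK], height=0
  node 3: h_left=0, h_right=-1, diff=1 [OK], height=1
  node 13: h_left=-1, h_right=-1, diff=0 [OK], height=0
  node 4: h_left=1, h_right=0, diff=1 [OK], height=2
  node 26: h_left=-1, h_right=-1, diff=0 [OK], height=0
  node 32: h_left=0, h_right=-1, diff=1 [OK], height=1
  node 35: h_left=-1, h_right=-1, diff=0 [OK], height=0
  node 33: h_left=1, h_right=0, diff=1 [OK], height=2
  node 23: h_left=2, h_right=2, diff=0 [OK], height=3
All nodes satisfy the balance condition.
Result: Balanced


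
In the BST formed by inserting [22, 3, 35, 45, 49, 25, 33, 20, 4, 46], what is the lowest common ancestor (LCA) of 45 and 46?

Tree insertion order: [22, 3, 35, 45, 49, 25, 33, 20, 4, 46]
Tree (level-order array): [22, 3, 35, None, 20, 25, 45, 4, None, None, 33, None, 49, None, None, None, None, 46]
In a BST, the LCA of p=45, q=46 is the first node v on the
root-to-leaf path with p <= v <= q (go left if both < v, right if both > v).
Walk from root:
  at 22: both 45 and 46 > 22, go right
  at 35: both 45 and 46 > 35, go right
  at 45: 45 <= 45 <= 46, this is the LCA
LCA = 45


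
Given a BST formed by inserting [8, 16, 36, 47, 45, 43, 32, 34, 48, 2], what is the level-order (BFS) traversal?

Tree insertion order: [8, 16, 36, 47, 45, 43, 32, 34, 48, 2]
Tree (level-order array): [8, 2, 16, None, None, None, 36, 32, 47, None, 34, 45, 48, None, None, 43]
BFS from the root, enqueuing left then right child of each popped node:
  queue [8] -> pop 8, enqueue [2, 16], visited so far: [8]
  queue [2, 16] -> pop 2, enqueue [none], visited so far: [8, 2]
  queue [16] -> pop 16, enqueue [36], visited so far: [8, 2, 16]
  queue [36] -> pop 36, enqueue [32, 47], visited so far: [8, 2, 16, 36]
  queue [32, 47] -> pop 32, enqueue [34], visited so far: [8, 2, 16, 36, 32]
  queue [47, 34] -> pop 47, enqueue [45, 48], visited so far: [8, 2, 16, 36, 32, 47]
  queue [34, 45, 48] -> pop 34, enqueue [none], visited so far: [8, 2, 16, 36, 32, 47, 34]
  queue [45, 48] -> pop 45, enqueue [43], visited so far: [8, 2, 16, 36, 32, 47, 34, 45]
  queue [48, 43] -> pop 48, enqueue [none], visited so far: [8, 2, 16, 36, 32, 47, 34, 45, 48]
  queue [43] -> pop 43, enqueue [none], visited so far: [8, 2, 16, 36, 32, 47, 34, 45, 48, 43]
Result: [8, 2, 16, 36, 32, 47, 34, 45, 48, 43]


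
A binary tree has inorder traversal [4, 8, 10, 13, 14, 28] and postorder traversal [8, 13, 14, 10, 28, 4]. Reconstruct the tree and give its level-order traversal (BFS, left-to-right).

Inorder:   [4, 8, 10, 13, 14, 28]
Postorder: [8, 13, 14, 10, 28, 4]
Algorithm: postorder visits root last, so walk postorder right-to-left;
each value is the root of the current inorder slice — split it at that
value, recurse on the right subtree first, then the left.
Recursive splits:
  root=4; inorder splits into left=[], right=[8, 10, 13, 14, 28]
  root=28; inorder splits into left=[8, 10, 13, 14], right=[]
  root=10; inorder splits into left=[8], right=[13, 14]
  root=14; inorder splits into left=[13], right=[]
  root=13; inorder splits into left=[], right=[]
  root=8; inorder splits into left=[], right=[]
Reconstructed level-order: [4, 28, 10, 8, 14, 13]


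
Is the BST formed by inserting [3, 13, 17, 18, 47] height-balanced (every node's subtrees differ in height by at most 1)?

Tree (level-order array): [3, None, 13, None, 17, None, 18, None, 47]
Definition: a tree is height-balanced if, at every node, |h(left) - h(right)| <= 1 (empty subtree has height -1).
Bottom-up per-node check:
  node 47: h_left=-1, h_right=-1, diff=0 [OK], height=0
  node 18: h_left=-1, h_right=0, diff=1 [OK], height=1
  node 17: h_left=-1, h_right=1, diff=2 [FAIL (|-1-1|=2 > 1)], height=2
  node 13: h_left=-1, h_right=2, diff=3 [FAIL (|-1-2|=3 > 1)], height=3
  node 3: h_left=-1, h_right=3, diff=4 [FAIL (|-1-3|=4 > 1)], height=4
Node 17 violates the condition: |-1 - 1| = 2 > 1.
Result: Not balanced


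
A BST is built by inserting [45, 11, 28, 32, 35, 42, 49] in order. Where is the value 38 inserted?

Starting tree (level order): [45, 11, 49, None, 28, None, None, None, 32, None, 35, None, 42]
Insertion path: 45 -> 11 -> 28 -> 32 -> 35 -> 42
Result: insert 38 as left child of 42
Final tree (level order): [45, 11, 49, None, 28, None, None, None, 32, None, 35, None, 42, 38]


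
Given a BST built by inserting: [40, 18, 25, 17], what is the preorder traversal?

Tree insertion order: [40, 18, 25, 17]
Tree (level-order array): [40, 18, None, 17, 25]
Preorder traversal: [40, 18, 17, 25]


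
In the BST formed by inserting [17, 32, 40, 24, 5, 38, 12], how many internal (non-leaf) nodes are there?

Tree built from: [17, 32, 40, 24, 5, 38, 12]
Tree (level-order array): [17, 5, 32, None, 12, 24, 40, None, None, None, None, 38]
Rule: An internal node has at least one child.
Per-node child counts:
  node 17: 2 child(ren)
  node 5: 1 child(ren)
  node 12: 0 child(ren)
  node 32: 2 child(ren)
  node 24: 0 child(ren)
  node 40: 1 child(ren)
  node 38: 0 child(ren)
Matching nodes: [17, 5, 32, 40]
Count of internal (non-leaf) nodes: 4


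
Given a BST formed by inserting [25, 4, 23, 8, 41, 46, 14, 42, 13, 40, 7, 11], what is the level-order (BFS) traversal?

Tree insertion order: [25, 4, 23, 8, 41, 46, 14, 42, 13, 40, 7, 11]
Tree (level-order array): [25, 4, 41, None, 23, 40, 46, 8, None, None, None, 42, None, 7, 14, None, None, None, None, 13, None, 11]
BFS from the root, enqueuing left then right child of each popped node:
  queue [25] -> pop 25, enqueue [4, 41], visited so far: [25]
  queue [4, 41] -> pop 4, enqueue [23], visited so far: [25, 4]
  queue [41, 23] -> pop 41, enqueue [40, 46], visited so far: [25, 4, 41]
  queue [23, 40, 46] -> pop 23, enqueue [8], visited so far: [25, 4, 41, 23]
  queue [40, 46, 8] -> pop 40, enqueue [none], visited so far: [25, 4, 41, 23, 40]
  queue [46, 8] -> pop 46, enqueue [42], visited so far: [25, 4, 41, 23, 40, 46]
  queue [8, 42] -> pop 8, enqueue [7, 14], visited so far: [25, 4, 41, 23, 40, 46, 8]
  queue [42, 7, 14] -> pop 42, enqueue [none], visited so far: [25, 4, 41, 23, 40, 46, 8, 42]
  queue [7, 14] -> pop 7, enqueue [none], visited so far: [25, 4, 41, 23, 40, 46, 8, 42, 7]
  queue [14] -> pop 14, enqueue [13], visited so far: [25, 4, 41, 23, 40, 46, 8, 42, 7, 14]
  queue [13] -> pop 13, enqueue [11], visited so far: [25, 4, 41, 23, 40, 46, 8, 42, 7, 14, 13]
  queue [11] -> pop 11, enqueue [none], visited so far: [25, 4, 41, 23, 40, 46, 8, 42, 7, 14, 13, 11]
Result: [25, 4, 41, 23, 40, 46, 8, 42, 7, 14, 13, 11]


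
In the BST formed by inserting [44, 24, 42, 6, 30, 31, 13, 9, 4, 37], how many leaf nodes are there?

Tree built from: [44, 24, 42, 6, 30, 31, 13, 9, 4, 37]
Tree (level-order array): [44, 24, None, 6, 42, 4, 13, 30, None, None, None, 9, None, None, 31, None, None, None, 37]
Rule: A leaf has 0 children.
Per-node child counts:
  node 44: 1 child(ren)
  node 24: 2 child(ren)
  node 6: 2 child(ren)
  node 4: 0 child(ren)
  node 13: 1 child(ren)
  node 9: 0 child(ren)
  node 42: 1 child(ren)
  node 30: 1 child(ren)
  node 31: 1 child(ren)
  node 37: 0 child(ren)
Matching nodes: [4, 9, 37]
Count of leaf nodes: 3


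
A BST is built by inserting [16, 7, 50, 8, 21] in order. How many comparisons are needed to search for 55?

Search path for 55: 16 -> 50
Found: False
Comparisons: 2


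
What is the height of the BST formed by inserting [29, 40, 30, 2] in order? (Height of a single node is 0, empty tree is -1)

Insertion order: [29, 40, 30, 2]
Tree (level-order array): [29, 2, 40, None, None, 30]
Compute height bottom-up (empty subtree = -1):
  height(2) = 1 + max(-1, -1) = 0
  height(30) = 1 + max(-1, -1) = 0
  height(40) = 1 + max(0, -1) = 1
  height(29) = 1 + max(0, 1) = 2
Height = 2


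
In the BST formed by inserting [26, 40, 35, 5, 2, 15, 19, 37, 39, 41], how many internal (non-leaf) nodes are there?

Tree built from: [26, 40, 35, 5, 2, 15, 19, 37, 39, 41]
Tree (level-order array): [26, 5, 40, 2, 15, 35, 41, None, None, None, 19, None, 37, None, None, None, None, None, 39]
Rule: An internal node has at least one child.
Per-node child counts:
  node 26: 2 child(ren)
  node 5: 2 child(ren)
  node 2: 0 child(ren)
  node 15: 1 child(ren)
  node 19: 0 child(ren)
  node 40: 2 child(ren)
  node 35: 1 child(ren)
  node 37: 1 child(ren)
  node 39: 0 child(ren)
  node 41: 0 child(ren)
Matching nodes: [26, 5, 15, 40, 35, 37]
Count of internal (non-leaf) nodes: 6


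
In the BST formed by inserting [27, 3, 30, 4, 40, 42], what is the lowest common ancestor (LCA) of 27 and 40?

Tree insertion order: [27, 3, 30, 4, 40, 42]
Tree (level-order array): [27, 3, 30, None, 4, None, 40, None, None, None, 42]
In a BST, the LCA of p=27, q=40 is the first node v on the
root-to-leaf path with p <= v <= q (go left if both < v, right if both > v).
Walk from root:
  at 27: 27 <= 27 <= 40, this is the LCA
LCA = 27


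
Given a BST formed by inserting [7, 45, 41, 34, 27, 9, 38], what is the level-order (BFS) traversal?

Tree insertion order: [7, 45, 41, 34, 27, 9, 38]
Tree (level-order array): [7, None, 45, 41, None, 34, None, 27, 38, 9]
BFS from the root, enqueuing left then right child of each popped node:
  queue [7] -> pop 7, enqueue [45], visited so far: [7]
  queue [45] -> pop 45, enqueue [41], visited so far: [7, 45]
  queue [41] -> pop 41, enqueue [34], visited so far: [7, 45, 41]
  queue [34] -> pop 34, enqueue [27, 38], visited so far: [7, 45, 41, 34]
  queue [27, 38] -> pop 27, enqueue [9], visited so far: [7, 45, 41, 34, 27]
  queue [38, 9] -> pop 38, enqueue [none], visited so far: [7, 45, 41, 34, 27, 38]
  queue [9] -> pop 9, enqueue [none], visited so far: [7, 45, 41, 34, 27, 38, 9]
Result: [7, 45, 41, 34, 27, 38, 9]


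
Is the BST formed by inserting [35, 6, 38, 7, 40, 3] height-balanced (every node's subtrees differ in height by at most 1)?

Tree (level-order array): [35, 6, 38, 3, 7, None, 40]
Definition: a tree is height-balanced if, at every node, |h(left) - h(right)| <= 1 (empty subtree has height -1).
Bottom-up per-node check:
  node 3: h_left=-1, h_right=-1, diff=0 [OK], height=0
  node 7: h_left=-1, h_right=-1, diff=0 [OK], height=0
  node 6: h_left=0, h_right=0, diff=0 [OK], height=1
  node 40: h_left=-1, h_right=-1, diff=0 [OK], height=0
  node 38: h_left=-1, h_right=0, diff=1 [OK], height=1
  node 35: h_left=1, h_right=1, diff=0 [OK], height=2
All nodes satisfy the balance condition.
Result: Balanced


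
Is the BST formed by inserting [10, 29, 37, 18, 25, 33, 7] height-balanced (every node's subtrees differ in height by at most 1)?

Tree (level-order array): [10, 7, 29, None, None, 18, 37, None, 25, 33]
Definition: a tree is height-balanced if, at every node, |h(left) - h(right)| <= 1 (empty subtree has height -1).
Bottom-up per-node check:
  node 7: h_left=-1, h_right=-1, diff=0 [OK], height=0
  node 25: h_left=-1, h_right=-1, diff=0 [OK], height=0
  node 18: h_left=-1, h_right=0, diff=1 [OK], height=1
  node 33: h_left=-1, h_right=-1, diff=0 [OK], height=0
  node 37: h_left=0, h_right=-1, diff=1 [OK], height=1
  node 29: h_left=1, h_right=1, diff=0 [OK], height=2
  node 10: h_left=0, h_right=2, diff=2 [FAIL (|0-2|=2 > 1)], height=3
Node 10 violates the condition: |0 - 2| = 2 > 1.
Result: Not balanced


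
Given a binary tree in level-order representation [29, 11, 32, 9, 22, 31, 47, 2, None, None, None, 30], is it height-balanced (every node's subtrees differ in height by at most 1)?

Tree (level-order array): [29, 11, 32, 9, 22, 31, 47, 2, None, None, None, 30]
Definition: a tree is height-balanced if, at every node, |h(left) - h(right)| <= 1 (empty subtree has height -1).
Bottom-up per-node check:
  node 2: h_left=-1, h_right=-1, diff=0 [OK], height=0
  node 9: h_left=0, h_right=-1, diff=1 [OK], height=1
  node 22: h_left=-1, h_right=-1, diff=0 [OK], height=0
  node 11: h_left=1, h_right=0, diff=1 [OK], height=2
  node 30: h_left=-1, h_right=-1, diff=0 [OK], height=0
  node 31: h_left=0, h_right=-1, diff=1 [OK], height=1
  node 47: h_left=-1, h_right=-1, diff=0 [OK], height=0
  node 32: h_left=1, h_right=0, diff=1 [OK], height=2
  node 29: h_left=2, h_right=2, diff=0 [OK], height=3
All nodes satisfy the balance condition.
Result: Balanced


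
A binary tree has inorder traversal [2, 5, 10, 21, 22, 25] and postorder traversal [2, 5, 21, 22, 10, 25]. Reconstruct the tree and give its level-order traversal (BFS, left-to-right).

Inorder:   [2, 5, 10, 21, 22, 25]
Postorder: [2, 5, 21, 22, 10, 25]
Algorithm: postorder visits root last, so walk postorder right-to-left;
each value is the root of the current inorder slice — split it at that
value, recurse on the right subtree first, then the left.
Recursive splits:
  root=25; inorder splits into left=[2, 5, 10, 21, 22], right=[]
  root=10; inorder splits into left=[2, 5], right=[21, 22]
  root=22; inorder splits into left=[21], right=[]
  root=21; inorder splits into left=[], right=[]
  root=5; inorder splits into left=[2], right=[]
  root=2; inorder splits into left=[], right=[]
Reconstructed level-order: [25, 10, 5, 22, 2, 21]


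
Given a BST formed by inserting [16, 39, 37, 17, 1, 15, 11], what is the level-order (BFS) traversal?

Tree insertion order: [16, 39, 37, 17, 1, 15, 11]
Tree (level-order array): [16, 1, 39, None, 15, 37, None, 11, None, 17]
BFS from the root, enqueuing left then right child of each popped node:
  queue [16] -> pop 16, enqueue [1, 39], visited so far: [16]
  queue [1, 39] -> pop 1, enqueue [15], visited so far: [16, 1]
  queue [39, 15] -> pop 39, enqueue [37], visited so far: [16, 1, 39]
  queue [15, 37] -> pop 15, enqueue [11], visited so far: [16, 1, 39, 15]
  queue [37, 11] -> pop 37, enqueue [17], visited so far: [16, 1, 39, 15, 37]
  queue [11, 17] -> pop 11, enqueue [none], visited so far: [16, 1, 39, 15, 37, 11]
  queue [17] -> pop 17, enqueue [none], visited so far: [16, 1, 39, 15, 37, 11, 17]
Result: [16, 1, 39, 15, 37, 11, 17]


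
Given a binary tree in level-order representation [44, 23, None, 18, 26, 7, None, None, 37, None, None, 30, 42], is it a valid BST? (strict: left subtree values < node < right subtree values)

Level-order array: [44, 23, None, 18, 26, 7, None, None, 37, None, None, 30, 42]
Validate using subtree bounds (lo, hi): at each node, require lo < value < hi,
then recurse left with hi=value and right with lo=value.
Preorder trace (stopping at first violation):
  at node 44 with bounds (-inf, +inf): OK
  at node 23 with bounds (-inf, 44): OK
  at node 18 with bounds (-inf, 23): OK
  at node 7 with bounds (-inf, 18): OK
  at node 26 with bounds (23, 44): OK
  at node 37 with bounds (26, 44): OK
  at node 30 with bounds (26, 37): OK
  at node 42 with bounds (37, 44): OK
No violation found at any node.
Result: Valid BST


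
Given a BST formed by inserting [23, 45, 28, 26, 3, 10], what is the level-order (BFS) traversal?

Tree insertion order: [23, 45, 28, 26, 3, 10]
Tree (level-order array): [23, 3, 45, None, 10, 28, None, None, None, 26]
BFS from the root, enqueuing left then right child of each popped node:
  queue [23] -> pop 23, enqueue [3, 45], visited so far: [23]
  queue [3, 45] -> pop 3, enqueue [10], visited so far: [23, 3]
  queue [45, 10] -> pop 45, enqueue [28], visited so far: [23, 3, 45]
  queue [10, 28] -> pop 10, enqueue [none], visited so far: [23, 3, 45, 10]
  queue [28] -> pop 28, enqueue [26], visited so far: [23, 3, 45, 10, 28]
  queue [26] -> pop 26, enqueue [none], visited so far: [23, 3, 45, 10, 28, 26]
Result: [23, 3, 45, 10, 28, 26]


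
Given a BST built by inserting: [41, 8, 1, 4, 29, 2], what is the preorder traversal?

Tree insertion order: [41, 8, 1, 4, 29, 2]
Tree (level-order array): [41, 8, None, 1, 29, None, 4, None, None, 2]
Preorder traversal: [41, 8, 1, 4, 2, 29]


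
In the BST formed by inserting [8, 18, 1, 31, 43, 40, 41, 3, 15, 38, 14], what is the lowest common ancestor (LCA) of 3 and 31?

Tree insertion order: [8, 18, 1, 31, 43, 40, 41, 3, 15, 38, 14]
Tree (level-order array): [8, 1, 18, None, 3, 15, 31, None, None, 14, None, None, 43, None, None, 40, None, 38, 41]
In a BST, the LCA of p=3, q=31 is the first node v on the
root-to-leaf path with p <= v <= q (go left if both < v, right if both > v).
Walk from root:
  at 8: 3 <= 8 <= 31, this is the LCA
LCA = 8


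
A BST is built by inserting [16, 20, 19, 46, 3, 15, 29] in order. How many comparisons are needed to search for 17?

Search path for 17: 16 -> 20 -> 19
Found: False
Comparisons: 3


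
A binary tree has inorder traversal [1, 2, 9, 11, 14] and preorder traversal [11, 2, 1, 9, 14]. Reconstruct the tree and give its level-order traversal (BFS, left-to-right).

Inorder:  [1, 2, 9, 11, 14]
Preorder: [11, 2, 1, 9, 14]
Algorithm: preorder visits root first, so consume preorder in order;
for each root, split the current inorder slice at that value into
left-subtree inorder and right-subtree inorder, then recurse.
Recursive splits:
  root=11; inorder splits into left=[1, 2, 9], right=[14]
  root=2; inorder splits into left=[1], right=[9]
  root=1; inorder splits into left=[], right=[]
  root=9; inorder splits into left=[], right=[]
  root=14; inorder splits into left=[], right=[]
Reconstructed level-order: [11, 2, 14, 1, 9]


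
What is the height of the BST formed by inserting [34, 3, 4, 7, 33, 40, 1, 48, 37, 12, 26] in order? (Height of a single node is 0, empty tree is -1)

Insertion order: [34, 3, 4, 7, 33, 40, 1, 48, 37, 12, 26]
Tree (level-order array): [34, 3, 40, 1, 4, 37, 48, None, None, None, 7, None, None, None, None, None, 33, 12, None, None, 26]
Compute height bottom-up (empty subtree = -1):
  height(1) = 1 + max(-1, -1) = 0
  height(26) = 1 + max(-1, -1) = 0
  height(12) = 1 + max(-1, 0) = 1
  height(33) = 1 + max(1, -1) = 2
  height(7) = 1 + max(-1, 2) = 3
  height(4) = 1 + max(-1, 3) = 4
  height(3) = 1 + max(0, 4) = 5
  height(37) = 1 + max(-1, -1) = 0
  height(48) = 1 + max(-1, -1) = 0
  height(40) = 1 + max(0, 0) = 1
  height(34) = 1 + max(5, 1) = 6
Height = 6


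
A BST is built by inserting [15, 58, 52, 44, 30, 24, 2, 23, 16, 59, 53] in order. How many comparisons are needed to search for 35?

Search path for 35: 15 -> 58 -> 52 -> 44 -> 30
Found: False
Comparisons: 5


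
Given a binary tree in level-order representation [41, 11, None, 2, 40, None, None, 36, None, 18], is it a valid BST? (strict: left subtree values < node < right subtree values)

Level-order array: [41, 11, None, 2, 40, None, None, 36, None, 18]
Validate using subtree bounds (lo, hi): at each node, require lo < value < hi,
then recurse left with hi=value and right with lo=value.
Preorder trace (stopping at first violation):
  at node 41 with bounds (-inf, +inf): OK
  at node 11 with bounds (-inf, 41): OK
  at node 2 with bounds (-inf, 11): OK
  at node 40 with bounds (11, 41): OK
  at node 36 with bounds (11, 40): OK
  at node 18 with bounds (11, 36): OK
No violation found at any node.
Result: Valid BST


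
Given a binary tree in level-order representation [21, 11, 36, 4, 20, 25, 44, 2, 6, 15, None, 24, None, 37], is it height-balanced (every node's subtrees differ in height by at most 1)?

Tree (level-order array): [21, 11, 36, 4, 20, 25, 44, 2, 6, 15, None, 24, None, 37]
Definition: a tree is height-balanced if, at every node, |h(left) - h(right)| <= 1 (empty subtree has height -1).
Bottom-up per-node check:
  node 2: h_left=-1, h_right=-1, diff=0 [OK], height=0
  node 6: h_left=-1, h_right=-1, diff=0 [OK], height=0
  node 4: h_left=0, h_right=0, diff=0 [OK], height=1
  node 15: h_left=-1, h_right=-1, diff=0 [OK], height=0
  node 20: h_left=0, h_right=-1, diff=1 [OK], height=1
  node 11: h_left=1, h_right=1, diff=0 [OK], height=2
  node 24: h_left=-1, h_right=-1, diff=0 [OK], height=0
  node 25: h_left=0, h_right=-1, diff=1 [OK], height=1
  node 37: h_left=-1, h_right=-1, diff=0 [OK], height=0
  node 44: h_left=0, h_right=-1, diff=1 [OK], height=1
  node 36: h_left=1, h_right=1, diff=0 [OK], height=2
  node 21: h_left=2, h_right=2, diff=0 [OK], height=3
All nodes satisfy the balance condition.
Result: Balanced


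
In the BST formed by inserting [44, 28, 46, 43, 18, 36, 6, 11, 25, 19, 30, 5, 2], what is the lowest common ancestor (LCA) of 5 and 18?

Tree insertion order: [44, 28, 46, 43, 18, 36, 6, 11, 25, 19, 30, 5, 2]
Tree (level-order array): [44, 28, 46, 18, 43, None, None, 6, 25, 36, None, 5, 11, 19, None, 30, None, 2]
In a BST, the LCA of p=5, q=18 is the first node v on the
root-to-leaf path with p <= v <= q (go left if both < v, right if both > v).
Walk from root:
  at 44: both 5 and 18 < 44, go left
  at 28: both 5 and 18 < 28, go left
  at 18: 5 <= 18 <= 18, this is the LCA
LCA = 18


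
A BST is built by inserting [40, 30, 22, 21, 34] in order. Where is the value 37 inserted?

Starting tree (level order): [40, 30, None, 22, 34, 21]
Insertion path: 40 -> 30 -> 34
Result: insert 37 as right child of 34
Final tree (level order): [40, 30, None, 22, 34, 21, None, None, 37]


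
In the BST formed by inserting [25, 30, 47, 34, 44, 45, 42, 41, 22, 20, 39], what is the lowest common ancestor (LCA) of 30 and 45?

Tree insertion order: [25, 30, 47, 34, 44, 45, 42, 41, 22, 20, 39]
Tree (level-order array): [25, 22, 30, 20, None, None, 47, None, None, 34, None, None, 44, 42, 45, 41, None, None, None, 39]
In a BST, the LCA of p=30, q=45 is the first node v on the
root-to-leaf path with p <= v <= q (go left if both < v, right if both > v).
Walk from root:
  at 25: both 30 and 45 > 25, go right
  at 30: 30 <= 30 <= 45, this is the LCA
LCA = 30


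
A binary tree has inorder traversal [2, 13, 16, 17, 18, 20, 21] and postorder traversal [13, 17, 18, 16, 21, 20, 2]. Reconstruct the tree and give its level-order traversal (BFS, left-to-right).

Inorder:   [2, 13, 16, 17, 18, 20, 21]
Postorder: [13, 17, 18, 16, 21, 20, 2]
Algorithm: postorder visits root last, so walk postorder right-to-left;
each value is the root of the current inorder slice — split it at that
value, recurse on the right subtree first, then the left.
Recursive splits:
  root=2; inorder splits into left=[], right=[13, 16, 17, 18, 20, 21]
  root=20; inorder splits into left=[13, 16, 17, 18], right=[21]
  root=21; inorder splits into left=[], right=[]
  root=16; inorder splits into left=[13], right=[17, 18]
  root=18; inorder splits into left=[17], right=[]
  root=17; inorder splits into left=[], right=[]
  root=13; inorder splits into left=[], right=[]
Reconstructed level-order: [2, 20, 16, 21, 13, 18, 17]


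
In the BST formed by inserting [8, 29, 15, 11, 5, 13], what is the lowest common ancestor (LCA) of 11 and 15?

Tree insertion order: [8, 29, 15, 11, 5, 13]
Tree (level-order array): [8, 5, 29, None, None, 15, None, 11, None, None, 13]
In a BST, the LCA of p=11, q=15 is the first node v on the
root-to-leaf path with p <= v <= q (go left if both < v, right if both > v).
Walk from root:
  at 8: both 11 and 15 > 8, go right
  at 29: both 11 and 15 < 29, go left
  at 15: 11 <= 15 <= 15, this is the LCA
LCA = 15


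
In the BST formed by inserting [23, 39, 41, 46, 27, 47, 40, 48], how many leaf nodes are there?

Tree built from: [23, 39, 41, 46, 27, 47, 40, 48]
Tree (level-order array): [23, None, 39, 27, 41, None, None, 40, 46, None, None, None, 47, None, 48]
Rule: A leaf has 0 children.
Per-node child counts:
  node 23: 1 child(ren)
  node 39: 2 child(ren)
  node 27: 0 child(ren)
  node 41: 2 child(ren)
  node 40: 0 child(ren)
  node 46: 1 child(ren)
  node 47: 1 child(ren)
  node 48: 0 child(ren)
Matching nodes: [27, 40, 48]
Count of leaf nodes: 3


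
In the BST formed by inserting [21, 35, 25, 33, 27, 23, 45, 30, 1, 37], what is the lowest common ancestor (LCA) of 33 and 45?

Tree insertion order: [21, 35, 25, 33, 27, 23, 45, 30, 1, 37]
Tree (level-order array): [21, 1, 35, None, None, 25, 45, 23, 33, 37, None, None, None, 27, None, None, None, None, 30]
In a BST, the LCA of p=33, q=45 is the first node v on the
root-to-leaf path with p <= v <= q (go left if both < v, right if both > v).
Walk from root:
  at 21: both 33 and 45 > 21, go right
  at 35: 33 <= 35 <= 45, this is the LCA
LCA = 35


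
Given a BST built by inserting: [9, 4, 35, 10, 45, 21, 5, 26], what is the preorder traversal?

Tree insertion order: [9, 4, 35, 10, 45, 21, 5, 26]
Tree (level-order array): [9, 4, 35, None, 5, 10, 45, None, None, None, 21, None, None, None, 26]
Preorder traversal: [9, 4, 5, 35, 10, 21, 26, 45]


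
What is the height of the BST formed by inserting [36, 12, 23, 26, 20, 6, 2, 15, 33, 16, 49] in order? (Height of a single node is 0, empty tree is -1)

Insertion order: [36, 12, 23, 26, 20, 6, 2, 15, 33, 16, 49]
Tree (level-order array): [36, 12, 49, 6, 23, None, None, 2, None, 20, 26, None, None, 15, None, None, 33, None, 16]
Compute height bottom-up (empty subtree = -1):
  height(2) = 1 + max(-1, -1) = 0
  height(6) = 1 + max(0, -1) = 1
  height(16) = 1 + max(-1, -1) = 0
  height(15) = 1 + max(-1, 0) = 1
  height(20) = 1 + max(1, -1) = 2
  height(33) = 1 + max(-1, -1) = 0
  height(26) = 1 + max(-1, 0) = 1
  height(23) = 1 + max(2, 1) = 3
  height(12) = 1 + max(1, 3) = 4
  height(49) = 1 + max(-1, -1) = 0
  height(36) = 1 + max(4, 0) = 5
Height = 5


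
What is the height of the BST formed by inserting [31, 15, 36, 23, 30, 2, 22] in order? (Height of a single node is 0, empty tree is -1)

Insertion order: [31, 15, 36, 23, 30, 2, 22]
Tree (level-order array): [31, 15, 36, 2, 23, None, None, None, None, 22, 30]
Compute height bottom-up (empty subtree = -1):
  height(2) = 1 + max(-1, -1) = 0
  height(22) = 1 + max(-1, -1) = 0
  height(30) = 1 + max(-1, -1) = 0
  height(23) = 1 + max(0, 0) = 1
  height(15) = 1 + max(0, 1) = 2
  height(36) = 1 + max(-1, -1) = 0
  height(31) = 1 + max(2, 0) = 3
Height = 3


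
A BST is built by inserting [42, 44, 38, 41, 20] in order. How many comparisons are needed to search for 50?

Search path for 50: 42 -> 44
Found: False
Comparisons: 2


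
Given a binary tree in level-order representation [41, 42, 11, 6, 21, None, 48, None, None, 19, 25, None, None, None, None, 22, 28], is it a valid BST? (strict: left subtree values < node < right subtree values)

Level-order array: [41, 42, 11, 6, 21, None, 48, None, None, 19, 25, None, None, None, None, 22, 28]
Validate using subtree bounds (lo, hi): at each node, require lo < value < hi,
then recurse left with hi=value and right with lo=value.
Preorder trace (stopping at first violation):
  at node 41 with bounds (-inf, +inf): OK
  at node 42 with bounds (-inf, 41): VIOLATION
Node 42 violates its bound: not (-inf < 42 < 41).
Result: Not a valid BST


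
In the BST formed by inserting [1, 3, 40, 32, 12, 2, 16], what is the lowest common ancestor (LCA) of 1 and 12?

Tree insertion order: [1, 3, 40, 32, 12, 2, 16]
Tree (level-order array): [1, None, 3, 2, 40, None, None, 32, None, 12, None, None, 16]
In a BST, the LCA of p=1, q=12 is the first node v on the
root-to-leaf path with p <= v <= q (go left if both < v, right if both > v).
Walk from root:
  at 1: 1 <= 1 <= 12, this is the LCA
LCA = 1


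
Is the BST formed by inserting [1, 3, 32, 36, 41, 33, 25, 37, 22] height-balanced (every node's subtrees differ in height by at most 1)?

Tree (level-order array): [1, None, 3, None, 32, 25, 36, 22, None, 33, 41, None, None, None, None, 37]
Definition: a tree is height-balanced if, at every node, |h(left) - h(right)| <= 1 (empty subtree has height -1).
Bottom-up per-node check:
  node 22: h_left=-1, h_right=-1, diff=0 [OK], height=0
  node 25: h_left=0, h_right=-1, diff=1 [OK], height=1
  node 33: h_left=-1, h_right=-1, diff=0 [OK], height=0
  node 37: h_left=-1, h_right=-1, diff=0 [OK], height=0
  node 41: h_left=0, h_right=-1, diff=1 [OK], height=1
  node 36: h_left=0, h_right=1, diff=1 [OK], height=2
  node 32: h_left=1, h_right=2, diff=1 [OK], height=3
  node 3: h_left=-1, h_right=3, diff=4 [FAIL (|-1-3|=4 > 1)], height=4
  node 1: h_left=-1, h_right=4, diff=5 [FAIL (|-1-4|=5 > 1)], height=5
Node 3 violates the condition: |-1 - 3| = 4 > 1.
Result: Not balanced


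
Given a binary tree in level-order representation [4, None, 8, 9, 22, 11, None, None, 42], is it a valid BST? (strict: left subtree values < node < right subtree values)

Level-order array: [4, None, 8, 9, 22, 11, None, None, 42]
Validate using subtree bounds (lo, hi): at each node, require lo < value < hi,
then recurse left with hi=value and right with lo=value.
Preorder trace (stopping at first violation):
  at node 4 with bounds (-inf, +inf): OK
  at node 8 with bounds (4, +inf): OK
  at node 9 with bounds (4, 8): VIOLATION
Node 9 violates its bound: not (4 < 9 < 8).
Result: Not a valid BST


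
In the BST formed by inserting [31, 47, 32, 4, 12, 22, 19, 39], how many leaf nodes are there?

Tree built from: [31, 47, 32, 4, 12, 22, 19, 39]
Tree (level-order array): [31, 4, 47, None, 12, 32, None, None, 22, None, 39, 19]
Rule: A leaf has 0 children.
Per-node child counts:
  node 31: 2 child(ren)
  node 4: 1 child(ren)
  node 12: 1 child(ren)
  node 22: 1 child(ren)
  node 19: 0 child(ren)
  node 47: 1 child(ren)
  node 32: 1 child(ren)
  node 39: 0 child(ren)
Matching nodes: [19, 39]
Count of leaf nodes: 2


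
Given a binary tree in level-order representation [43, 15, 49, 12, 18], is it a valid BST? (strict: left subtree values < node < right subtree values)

Level-order array: [43, 15, 49, 12, 18]
Validate using subtree bounds (lo, hi): at each node, require lo < value < hi,
then recurse left with hi=value and right with lo=value.
Preorder trace (stopping at first violation):
  at node 43 with bounds (-inf, +inf): OK
  at node 15 with bounds (-inf, 43): OK
  at node 12 with bounds (-inf, 15): OK
  at node 18 with bounds (15, 43): OK
  at node 49 with bounds (43, +inf): OK
No violation found at any node.
Result: Valid BST


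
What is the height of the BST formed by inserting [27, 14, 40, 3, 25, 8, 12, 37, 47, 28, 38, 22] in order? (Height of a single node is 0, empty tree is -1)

Insertion order: [27, 14, 40, 3, 25, 8, 12, 37, 47, 28, 38, 22]
Tree (level-order array): [27, 14, 40, 3, 25, 37, 47, None, 8, 22, None, 28, 38, None, None, None, 12]
Compute height bottom-up (empty subtree = -1):
  height(12) = 1 + max(-1, -1) = 0
  height(8) = 1 + max(-1, 0) = 1
  height(3) = 1 + max(-1, 1) = 2
  height(22) = 1 + max(-1, -1) = 0
  height(25) = 1 + max(0, -1) = 1
  height(14) = 1 + max(2, 1) = 3
  height(28) = 1 + max(-1, -1) = 0
  height(38) = 1 + max(-1, -1) = 0
  height(37) = 1 + max(0, 0) = 1
  height(47) = 1 + max(-1, -1) = 0
  height(40) = 1 + max(1, 0) = 2
  height(27) = 1 + max(3, 2) = 4
Height = 4


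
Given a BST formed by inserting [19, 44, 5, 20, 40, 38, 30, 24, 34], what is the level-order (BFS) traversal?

Tree insertion order: [19, 44, 5, 20, 40, 38, 30, 24, 34]
Tree (level-order array): [19, 5, 44, None, None, 20, None, None, 40, 38, None, 30, None, 24, 34]
BFS from the root, enqueuing left then right child of each popped node:
  queue [19] -> pop 19, enqueue [5, 44], visited so far: [19]
  queue [5, 44] -> pop 5, enqueue [none], visited so far: [19, 5]
  queue [44] -> pop 44, enqueue [20], visited so far: [19, 5, 44]
  queue [20] -> pop 20, enqueue [40], visited so far: [19, 5, 44, 20]
  queue [40] -> pop 40, enqueue [38], visited so far: [19, 5, 44, 20, 40]
  queue [38] -> pop 38, enqueue [30], visited so far: [19, 5, 44, 20, 40, 38]
  queue [30] -> pop 30, enqueue [24, 34], visited so far: [19, 5, 44, 20, 40, 38, 30]
  queue [24, 34] -> pop 24, enqueue [none], visited so far: [19, 5, 44, 20, 40, 38, 30, 24]
  queue [34] -> pop 34, enqueue [none], visited so far: [19, 5, 44, 20, 40, 38, 30, 24, 34]
Result: [19, 5, 44, 20, 40, 38, 30, 24, 34]


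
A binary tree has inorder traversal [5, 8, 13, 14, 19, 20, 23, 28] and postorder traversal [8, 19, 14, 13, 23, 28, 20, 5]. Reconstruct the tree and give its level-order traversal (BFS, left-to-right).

Inorder:   [5, 8, 13, 14, 19, 20, 23, 28]
Postorder: [8, 19, 14, 13, 23, 28, 20, 5]
Algorithm: postorder visits root last, so walk postorder right-to-left;
each value is the root of the current inorder slice — split it at that
value, recurse on the right subtree first, then the left.
Recursive splits:
  root=5; inorder splits into left=[], right=[8, 13, 14, 19, 20, 23, 28]
  root=20; inorder splits into left=[8, 13, 14, 19], right=[23, 28]
  root=28; inorder splits into left=[23], right=[]
  root=23; inorder splits into left=[], right=[]
  root=13; inorder splits into left=[8], right=[14, 19]
  root=14; inorder splits into left=[], right=[19]
  root=19; inorder splits into left=[], right=[]
  root=8; inorder splits into left=[], right=[]
Reconstructed level-order: [5, 20, 13, 28, 8, 14, 23, 19]


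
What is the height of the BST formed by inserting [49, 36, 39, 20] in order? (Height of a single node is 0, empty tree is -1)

Insertion order: [49, 36, 39, 20]
Tree (level-order array): [49, 36, None, 20, 39]
Compute height bottom-up (empty subtree = -1):
  height(20) = 1 + max(-1, -1) = 0
  height(39) = 1 + max(-1, -1) = 0
  height(36) = 1 + max(0, 0) = 1
  height(49) = 1 + max(1, -1) = 2
Height = 2


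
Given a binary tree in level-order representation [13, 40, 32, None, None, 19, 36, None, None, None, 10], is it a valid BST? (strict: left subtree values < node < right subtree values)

Level-order array: [13, 40, 32, None, None, 19, 36, None, None, None, 10]
Validate using subtree bounds (lo, hi): at each node, require lo < value < hi,
then recurse left with hi=value and right with lo=value.
Preorder trace (stopping at first violation):
  at node 13 with bounds (-inf, +inf): OK
  at node 40 with bounds (-inf, 13): VIOLATION
Node 40 violates its bound: not (-inf < 40 < 13).
Result: Not a valid BST


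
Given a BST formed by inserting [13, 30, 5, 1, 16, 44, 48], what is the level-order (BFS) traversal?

Tree insertion order: [13, 30, 5, 1, 16, 44, 48]
Tree (level-order array): [13, 5, 30, 1, None, 16, 44, None, None, None, None, None, 48]
BFS from the root, enqueuing left then right child of each popped node:
  queue [13] -> pop 13, enqueue [5, 30], visited so far: [13]
  queue [5, 30] -> pop 5, enqueue [1], visited so far: [13, 5]
  queue [30, 1] -> pop 30, enqueue [16, 44], visited so far: [13, 5, 30]
  queue [1, 16, 44] -> pop 1, enqueue [none], visited so far: [13, 5, 30, 1]
  queue [16, 44] -> pop 16, enqueue [none], visited so far: [13, 5, 30, 1, 16]
  queue [44] -> pop 44, enqueue [48], visited so far: [13, 5, 30, 1, 16, 44]
  queue [48] -> pop 48, enqueue [none], visited so far: [13, 5, 30, 1, 16, 44, 48]
Result: [13, 5, 30, 1, 16, 44, 48]


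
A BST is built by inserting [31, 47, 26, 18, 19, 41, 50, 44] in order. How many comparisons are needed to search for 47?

Search path for 47: 31 -> 47
Found: True
Comparisons: 2


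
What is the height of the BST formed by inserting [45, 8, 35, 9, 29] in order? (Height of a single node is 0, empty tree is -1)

Insertion order: [45, 8, 35, 9, 29]
Tree (level-order array): [45, 8, None, None, 35, 9, None, None, 29]
Compute height bottom-up (empty subtree = -1):
  height(29) = 1 + max(-1, -1) = 0
  height(9) = 1 + max(-1, 0) = 1
  height(35) = 1 + max(1, -1) = 2
  height(8) = 1 + max(-1, 2) = 3
  height(45) = 1 + max(3, -1) = 4
Height = 4


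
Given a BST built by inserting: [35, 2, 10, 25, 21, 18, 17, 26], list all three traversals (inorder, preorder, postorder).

Tree insertion order: [35, 2, 10, 25, 21, 18, 17, 26]
Tree (level-order array): [35, 2, None, None, 10, None, 25, 21, 26, 18, None, None, None, 17]
Inorder (L, root, R): [2, 10, 17, 18, 21, 25, 26, 35]
Preorder (root, L, R): [35, 2, 10, 25, 21, 18, 17, 26]
Postorder (L, R, root): [17, 18, 21, 26, 25, 10, 2, 35]


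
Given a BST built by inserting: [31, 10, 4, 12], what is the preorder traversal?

Tree insertion order: [31, 10, 4, 12]
Tree (level-order array): [31, 10, None, 4, 12]
Preorder traversal: [31, 10, 4, 12]


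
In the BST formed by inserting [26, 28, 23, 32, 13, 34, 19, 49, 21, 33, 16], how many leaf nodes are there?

Tree built from: [26, 28, 23, 32, 13, 34, 19, 49, 21, 33, 16]
Tree (level-order array): [26, 23, 28, 13, None, None, 32, None, 19, None, 34, 16, 21, 33, 49]
Rule: A leaf has 0 children.
Per-node child counts:
  node 26: 2 child(ren)
  node 23: 1 child(ren)
  node 13: 1 child(ren)
  node 19: 2 child(ren)
  node 16: 0 child(ren)
  node 21: 0 child(ren)
  node 28: 1 child(ren)
  node 32: 1 child(ren)
  node 34: 2 child(ren)
  node 33: 0 child(ren)
  node 49: 0 child(ren)
Matching nodes: [16, 21, 33, 49]
Count of leaf nodes: 4
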